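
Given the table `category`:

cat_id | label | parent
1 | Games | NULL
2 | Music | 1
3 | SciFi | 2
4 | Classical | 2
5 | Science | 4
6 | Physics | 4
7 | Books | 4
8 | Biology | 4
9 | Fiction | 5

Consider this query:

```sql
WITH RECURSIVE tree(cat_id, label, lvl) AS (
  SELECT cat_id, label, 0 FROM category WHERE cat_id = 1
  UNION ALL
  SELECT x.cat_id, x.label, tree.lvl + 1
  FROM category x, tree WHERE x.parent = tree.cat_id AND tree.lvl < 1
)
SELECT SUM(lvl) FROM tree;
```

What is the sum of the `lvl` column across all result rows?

1

Base: cat_id=1 (Games) at lvl 0.
Iteration 1: rows with parent in {1} -> Music (id 2, lvl 1).
Iteration 2: lvl < 1 fails for all current rows; recursion stops.
SUM(lvl) = 0 + 1 = 1.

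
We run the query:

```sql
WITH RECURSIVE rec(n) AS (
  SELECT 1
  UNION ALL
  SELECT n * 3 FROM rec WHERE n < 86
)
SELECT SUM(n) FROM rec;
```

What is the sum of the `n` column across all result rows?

Base: n=1.
Iteration 1: 1 < 86 holds -> n = 1 * 3 = 3.
Iteration 2: 3 < 86 holds -> n = 3 * 3 = 9.
Iteration 3: 9 < 86 holds -> n = 9 * 3 = 27.
Iteration 4: 27 < 86 holds -> n = 27 * 3 = 81.
Iteration 5: 81 < 86 holds -> n = 81 * 3 = 243.
Iteration 6: 243 < 86 fails; recursion stops.
SUM(n) = 1 + 3 + 9 + 27 + 81 + 243 = 364.

364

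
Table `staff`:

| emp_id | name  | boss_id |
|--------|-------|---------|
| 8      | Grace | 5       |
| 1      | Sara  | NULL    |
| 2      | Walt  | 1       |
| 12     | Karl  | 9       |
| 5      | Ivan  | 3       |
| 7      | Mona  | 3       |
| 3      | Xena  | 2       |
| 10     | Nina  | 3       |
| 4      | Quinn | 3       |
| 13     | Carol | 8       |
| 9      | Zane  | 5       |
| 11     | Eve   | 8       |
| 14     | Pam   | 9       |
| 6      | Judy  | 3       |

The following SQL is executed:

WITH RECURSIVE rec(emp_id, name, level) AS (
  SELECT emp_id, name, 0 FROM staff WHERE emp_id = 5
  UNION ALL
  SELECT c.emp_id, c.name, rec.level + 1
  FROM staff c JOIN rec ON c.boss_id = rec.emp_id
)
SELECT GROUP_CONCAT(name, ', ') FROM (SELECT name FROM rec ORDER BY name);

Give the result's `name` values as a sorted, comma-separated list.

Carol, Eve, Grace, Ivan, Karl, Pam, Zane

Base: emp_id=5 (Ivan) at level 0.
Iteration 1: rows with boss_id in {5} -> Grace (id 8, level 1), Zane (id 9, level 1).
Iteration 2: rows with boss_id in {8,9} -> Eve (id 11, level 2), Karl (id 12, level 2), Carol (id 13, level 2), Pam (id 14, level 2).
Iteration 3: no rows with boss_id in {11,12,13,14}; recursion stops.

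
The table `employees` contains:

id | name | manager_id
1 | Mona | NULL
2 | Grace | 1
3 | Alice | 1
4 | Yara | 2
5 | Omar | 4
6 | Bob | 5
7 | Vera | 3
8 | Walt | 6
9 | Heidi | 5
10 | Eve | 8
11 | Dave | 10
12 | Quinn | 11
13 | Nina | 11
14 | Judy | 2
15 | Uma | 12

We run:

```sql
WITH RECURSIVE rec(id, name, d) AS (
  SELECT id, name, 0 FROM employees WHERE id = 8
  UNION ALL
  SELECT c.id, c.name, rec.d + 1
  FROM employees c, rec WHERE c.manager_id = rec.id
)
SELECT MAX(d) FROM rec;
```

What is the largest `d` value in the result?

4

Base: id=8 (Walt) at d 0.
Iteration 1: rows with manager_id in {8} -> Eve (id 10, d 1).
Iteration 2: rows with manager_id in {10} -> Dave (id 11, d 2).
Iteration 3: rows with manager_id in {11} -> Quinn (id 12, d 3), Nina (id 13, d 3).
Iteration 4: rows with manager_id in {12,13} -> Uma (id 15, d 4).
Iteration 5: no rows with manager_id in {15}; recursion stops.
d values: 0, 1, 2, 3, 3, 4; the maximum is 4.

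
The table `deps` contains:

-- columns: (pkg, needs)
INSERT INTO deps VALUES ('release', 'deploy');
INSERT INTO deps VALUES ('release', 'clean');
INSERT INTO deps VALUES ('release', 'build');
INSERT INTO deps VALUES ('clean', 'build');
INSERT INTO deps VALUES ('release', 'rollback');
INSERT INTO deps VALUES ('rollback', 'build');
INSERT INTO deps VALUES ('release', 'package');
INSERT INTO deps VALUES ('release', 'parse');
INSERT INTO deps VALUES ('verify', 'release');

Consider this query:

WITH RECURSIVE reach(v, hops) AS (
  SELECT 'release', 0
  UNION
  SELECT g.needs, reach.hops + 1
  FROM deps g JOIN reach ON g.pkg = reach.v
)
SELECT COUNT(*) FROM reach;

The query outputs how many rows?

8

Base: (release, hops=0).
Iteration 1: edges from {release} -> (build, hops=1), (clean, hops=1), (deploy, hops=1), (package, hops=1), (parse, hops=1), (rollback, hops=1).
Iteration 2: edges from {build,clean,deploy,package,parse,rollback} -> (build, hops=2). [UNION drops 1 duplicate row(s)]
Iteration 3: no outgoing edges from {build}; recursion stops.
Total rows emitted: 8.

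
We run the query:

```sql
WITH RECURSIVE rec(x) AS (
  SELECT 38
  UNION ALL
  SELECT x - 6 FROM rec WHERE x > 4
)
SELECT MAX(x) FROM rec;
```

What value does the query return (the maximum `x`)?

38

Base: x=38.
Iteration 1: 38 > 4 holds -> x = 38 - 6 = 32.
Iteration 2: 32 > 4 holds -> x = 32 - 6 = 26.
Iteration 3: 26 > 4 holds -> x = 26 - 6 = 20.
Iteration 4: 20 > 4 holds -> x = 20 - 6 = 14.
Iteration 5: 14 > 4 holds -> x = 14 - 6 = 8.
Iteration 6: 8 > 4 holds -> x = 8 - 6 = 2.
Iteration 7: 2 > 4 fails; recursion stops.
x values: 38, 32, 26, 20, 14, 8, 2; the maximum is 38.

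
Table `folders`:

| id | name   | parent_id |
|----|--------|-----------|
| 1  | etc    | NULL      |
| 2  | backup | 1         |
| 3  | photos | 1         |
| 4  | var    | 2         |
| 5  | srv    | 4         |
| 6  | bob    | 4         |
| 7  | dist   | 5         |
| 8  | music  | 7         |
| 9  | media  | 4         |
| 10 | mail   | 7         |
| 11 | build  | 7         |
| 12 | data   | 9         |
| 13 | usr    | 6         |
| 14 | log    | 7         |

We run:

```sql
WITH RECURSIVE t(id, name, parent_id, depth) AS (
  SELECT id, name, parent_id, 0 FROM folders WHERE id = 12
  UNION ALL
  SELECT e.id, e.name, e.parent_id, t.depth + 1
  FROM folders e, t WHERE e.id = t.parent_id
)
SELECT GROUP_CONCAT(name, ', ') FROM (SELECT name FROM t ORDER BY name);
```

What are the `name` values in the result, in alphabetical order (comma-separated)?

Base: id=12 (data), parent_id=9, depth 0.
Iteration 1: join on id=9 -> media (id 9, parent_id=4, depth 1).
Iteration 2: join on id=4 -> var (id 4, parent_id=2, depth 2).
Iteration 3: join on id=2 -> backup (id 2, parent_id=1, depth 3).
Iteration 4: join on id=1 -> etc (id 1, parent_id=NULL, depth 4).
Iteration 5: parent_id is NULL; no match; recursion stops.

backup, data, etc, media, var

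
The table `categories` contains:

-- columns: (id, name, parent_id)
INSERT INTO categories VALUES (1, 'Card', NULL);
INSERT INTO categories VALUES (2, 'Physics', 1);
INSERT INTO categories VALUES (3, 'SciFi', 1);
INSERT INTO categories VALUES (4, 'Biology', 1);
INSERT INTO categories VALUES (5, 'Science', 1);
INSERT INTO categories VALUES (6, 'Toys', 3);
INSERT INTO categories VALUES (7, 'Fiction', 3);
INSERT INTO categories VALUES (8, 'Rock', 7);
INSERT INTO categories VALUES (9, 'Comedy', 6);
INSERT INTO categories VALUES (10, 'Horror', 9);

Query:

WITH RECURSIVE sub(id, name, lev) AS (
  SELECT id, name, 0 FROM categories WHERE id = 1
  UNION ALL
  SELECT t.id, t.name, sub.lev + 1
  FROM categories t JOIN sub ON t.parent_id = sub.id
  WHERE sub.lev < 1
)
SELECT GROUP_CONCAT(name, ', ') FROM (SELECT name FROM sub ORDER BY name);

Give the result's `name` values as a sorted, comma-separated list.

Biology, Card, Physics, SciFi, Science

Base: id=1 (Card) at lev 0.
Iteration 1: rows with parent_id in {1} -> Physics (id 2, lev 1), SciFi (id 3, lev 1), Biology (id 4, lev 1), Science (id 5, lev 1).
Iteration 2: lev < 1 fails for all current rows; recursion stops.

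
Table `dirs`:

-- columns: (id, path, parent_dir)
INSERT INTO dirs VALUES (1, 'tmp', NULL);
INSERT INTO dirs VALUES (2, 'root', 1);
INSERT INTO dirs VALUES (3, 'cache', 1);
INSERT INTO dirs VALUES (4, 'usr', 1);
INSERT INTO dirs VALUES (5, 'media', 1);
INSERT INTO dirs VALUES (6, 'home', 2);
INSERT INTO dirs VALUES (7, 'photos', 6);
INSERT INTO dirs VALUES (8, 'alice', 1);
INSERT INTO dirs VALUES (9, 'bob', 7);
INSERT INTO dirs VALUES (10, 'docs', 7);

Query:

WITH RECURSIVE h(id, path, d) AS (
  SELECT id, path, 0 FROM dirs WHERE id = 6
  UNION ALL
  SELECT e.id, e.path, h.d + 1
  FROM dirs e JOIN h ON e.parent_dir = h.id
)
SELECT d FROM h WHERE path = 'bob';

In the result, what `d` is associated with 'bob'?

2

Base: id=6 (home) at d 0.
Iteration 1: rows with parent_dir in {6} -> photos (id 7, d 1).
Iteration 2: rows with parent_dir in {7} -> bob (id 9, d 2), docs (id 10, d 2).
Iteration 3: no rows with parent_dir in {9,10}; recursion stops.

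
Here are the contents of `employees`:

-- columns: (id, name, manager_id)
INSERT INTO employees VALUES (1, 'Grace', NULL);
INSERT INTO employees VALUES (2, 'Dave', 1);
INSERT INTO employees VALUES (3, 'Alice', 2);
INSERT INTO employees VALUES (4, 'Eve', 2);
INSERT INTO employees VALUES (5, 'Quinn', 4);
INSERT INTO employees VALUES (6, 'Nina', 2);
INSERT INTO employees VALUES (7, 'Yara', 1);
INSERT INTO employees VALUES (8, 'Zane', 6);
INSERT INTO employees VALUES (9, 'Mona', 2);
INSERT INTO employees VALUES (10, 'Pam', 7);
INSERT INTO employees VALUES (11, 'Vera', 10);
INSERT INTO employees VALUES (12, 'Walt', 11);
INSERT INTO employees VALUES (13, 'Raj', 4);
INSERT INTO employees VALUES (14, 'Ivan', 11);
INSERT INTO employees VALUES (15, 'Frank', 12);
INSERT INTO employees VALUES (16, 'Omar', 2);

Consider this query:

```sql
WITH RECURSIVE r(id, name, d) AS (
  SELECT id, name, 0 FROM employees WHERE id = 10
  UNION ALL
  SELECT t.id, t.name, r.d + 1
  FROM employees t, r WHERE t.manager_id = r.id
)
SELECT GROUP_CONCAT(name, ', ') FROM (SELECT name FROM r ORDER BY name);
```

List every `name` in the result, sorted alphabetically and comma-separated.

Frank, Ivan, Pam, Vera, Walt

Base: id=10 (Pam) at d 0.
Iteration 1: rows with manager_id in {10} -> Vera (id 11, d 1).
Iteration 2: rows with manager_id in {11} -> Walt (id 12, d 2), Ivan (id 14, d 2).
Iteration 3: rows with manager_id in {12,14} -> Frank (id 15, d 3).
Iteration 4: no rows with manager_id in {15}; recursion stops.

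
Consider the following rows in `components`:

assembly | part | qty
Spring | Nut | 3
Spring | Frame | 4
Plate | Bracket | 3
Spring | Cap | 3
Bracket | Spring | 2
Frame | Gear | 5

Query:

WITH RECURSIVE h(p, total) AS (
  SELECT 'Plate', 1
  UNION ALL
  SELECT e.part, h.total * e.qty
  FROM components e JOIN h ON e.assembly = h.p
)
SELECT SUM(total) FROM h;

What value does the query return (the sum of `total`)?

Base: (Plate, total=1).
Iteration 1: components of {Plate} -> Bracket = 1*3 = 3.
Iteration 2: components of {Bracket} -> Spring = 3*2 = 6.
Iteration 3: components of {Spring} -> Cap = 6*3 = 18, Frame = 6*4 = 24, Nut = 6*3 = 18.
Iteration 4: components of {Cap,Frame,Nut} -> Gear = 24*5 = 120.
Iteration 5: no further components; recursion stops.
SUM(total) = 1 + 3 + 6 + 18 + 24 + 18 + 120 = 190.

190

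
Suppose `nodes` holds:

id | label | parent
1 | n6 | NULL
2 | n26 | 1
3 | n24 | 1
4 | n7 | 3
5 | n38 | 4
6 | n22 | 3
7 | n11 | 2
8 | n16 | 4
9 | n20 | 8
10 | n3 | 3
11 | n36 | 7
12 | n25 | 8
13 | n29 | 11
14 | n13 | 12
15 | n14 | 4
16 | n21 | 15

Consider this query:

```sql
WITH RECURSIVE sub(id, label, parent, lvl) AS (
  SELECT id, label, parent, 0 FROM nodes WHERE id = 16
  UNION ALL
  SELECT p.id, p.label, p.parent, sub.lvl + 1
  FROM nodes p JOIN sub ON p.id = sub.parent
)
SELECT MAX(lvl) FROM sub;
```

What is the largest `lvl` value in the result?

4

Base: id=16 (n21), parent=15, lvl 0.
Iteration 1: join on id=15 -> n14 (id 15, parent=4, lvl 1).
Iteration 2: join on id=4 -> n7 (id 4, parent=3, lvl 2).
Iteration 3: join on id=3 -> n24 (id 3, parent=1, lvl 3).
Iteration 4: join on id=1 -> n6 (id 1, parent=NULL, lvl 4).
Iteration 5: parent is NULL; no match; recursion stops.
lvl values: 0, 1, 2, 3, 4; the maximum is 4.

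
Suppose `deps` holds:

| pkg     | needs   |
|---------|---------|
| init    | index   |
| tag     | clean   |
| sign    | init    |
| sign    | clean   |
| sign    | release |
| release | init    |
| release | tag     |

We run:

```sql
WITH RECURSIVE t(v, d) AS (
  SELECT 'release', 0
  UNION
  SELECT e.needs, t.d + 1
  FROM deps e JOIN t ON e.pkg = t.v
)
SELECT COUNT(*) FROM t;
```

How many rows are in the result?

Base: (release, d=0).
Iteration 1: edges from {release} -> (init, d=1), (tag, d=1).
Iteration 2: edges from {init,tag} -> (clean, d=2), (index, d=2).
Iteration 3: no outgoing edges from {clean,index}; recursion stops.
Total rows emitted: 5.

5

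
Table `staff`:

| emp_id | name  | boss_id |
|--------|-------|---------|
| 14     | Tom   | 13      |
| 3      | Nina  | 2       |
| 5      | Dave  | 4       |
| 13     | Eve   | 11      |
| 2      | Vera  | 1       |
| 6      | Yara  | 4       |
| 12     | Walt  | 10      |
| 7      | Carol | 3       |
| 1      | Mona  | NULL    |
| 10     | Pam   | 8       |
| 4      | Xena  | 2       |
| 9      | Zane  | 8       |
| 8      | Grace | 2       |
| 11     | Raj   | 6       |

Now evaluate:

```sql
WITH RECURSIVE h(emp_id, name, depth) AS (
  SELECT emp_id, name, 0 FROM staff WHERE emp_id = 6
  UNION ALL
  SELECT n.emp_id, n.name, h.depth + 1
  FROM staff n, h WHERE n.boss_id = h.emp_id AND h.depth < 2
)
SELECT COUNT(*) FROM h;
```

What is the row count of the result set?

Base: emp_id=6 (Yara) at depth 0.
Iteration 1: rows with boss_id in {6} -> Raj (id 11, depth 1).
Iteration 2: rows with boss_id in {11} -> Eve (id 13, depth 2).
Iteration 3: depth < 2 fails for all current rows; recursion stops.
Total rows emitted: 3.

3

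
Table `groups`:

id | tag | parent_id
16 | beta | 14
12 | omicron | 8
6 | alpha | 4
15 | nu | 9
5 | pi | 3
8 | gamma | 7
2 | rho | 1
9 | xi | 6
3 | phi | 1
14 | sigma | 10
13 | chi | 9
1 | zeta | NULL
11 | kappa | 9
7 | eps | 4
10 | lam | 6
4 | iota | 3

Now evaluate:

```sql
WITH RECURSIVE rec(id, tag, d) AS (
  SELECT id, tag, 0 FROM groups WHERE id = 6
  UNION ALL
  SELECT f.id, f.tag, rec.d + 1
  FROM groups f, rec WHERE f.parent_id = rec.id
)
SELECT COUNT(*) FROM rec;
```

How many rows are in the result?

Base: id=6 (alpha) at d 0.
Iteration 1: rows with parent_id in {6} -> xi (id 9, d 1), lam (id 10, d 1).
Iteration 2: rows with parent_id in {9,10} -> kappa (id 11, d 2), chi (id 13, d 2), sigma (id 14, d 2), nu (id 15, d 2).
Iteration 3: rows with parent_id in {11,13,14,15} -> beta (id 16, d 3).
Iteration 4: no rows with parent_id in {16}; recursion stops.
Total rows emitted: 8.

8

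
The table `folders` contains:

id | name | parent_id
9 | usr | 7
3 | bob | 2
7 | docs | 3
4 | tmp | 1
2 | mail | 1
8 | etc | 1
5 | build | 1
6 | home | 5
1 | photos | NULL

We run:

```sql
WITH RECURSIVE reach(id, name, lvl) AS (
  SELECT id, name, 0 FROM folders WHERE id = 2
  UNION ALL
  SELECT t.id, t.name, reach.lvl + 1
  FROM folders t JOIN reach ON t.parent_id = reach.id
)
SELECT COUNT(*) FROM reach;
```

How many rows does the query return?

Base: id=2 (mail) at lvl 0.
Iteration 1: rows with parent_id in {2} -> bob (id 3, lvl 1).
Iteration 2: rows with parent_id in {3} -> docs (id 7, lvl 2).
Iteration 3: rows with parent_id in {7} -> usr (id 9, lvl 3).
Iteration 4: no rows with parent_id in {9}; recursion stops.
Total rows emitted: 4.

4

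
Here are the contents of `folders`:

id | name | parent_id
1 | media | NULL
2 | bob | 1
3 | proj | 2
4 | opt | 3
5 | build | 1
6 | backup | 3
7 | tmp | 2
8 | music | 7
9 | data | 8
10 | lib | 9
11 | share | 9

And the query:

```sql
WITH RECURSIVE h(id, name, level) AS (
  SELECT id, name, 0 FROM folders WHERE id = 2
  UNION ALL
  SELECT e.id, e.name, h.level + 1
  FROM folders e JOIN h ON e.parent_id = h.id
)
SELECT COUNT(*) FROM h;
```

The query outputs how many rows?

9

Base: id=2 (bob) at level 0.
Iteration 1: rows with parent_id in {2} -> proj (id 3, level 1), tmp (id 7, level 1).
Iteration 2: rows with parent_id in {3,7} -> opt (id 4, level 2), backup (id 6, level 2), music (id 8, level 2).
Iteration 3: rows with parent_id in {4,6,8} -> data (id 9, level 3).
Iteration 4: rows with parent_id in {9} -> lib (id 10, level 4), share (id 11, level 4).
Iteration 5: no rows with parent_id in {10,11}; recursion stops.
Total rows emitted: 9.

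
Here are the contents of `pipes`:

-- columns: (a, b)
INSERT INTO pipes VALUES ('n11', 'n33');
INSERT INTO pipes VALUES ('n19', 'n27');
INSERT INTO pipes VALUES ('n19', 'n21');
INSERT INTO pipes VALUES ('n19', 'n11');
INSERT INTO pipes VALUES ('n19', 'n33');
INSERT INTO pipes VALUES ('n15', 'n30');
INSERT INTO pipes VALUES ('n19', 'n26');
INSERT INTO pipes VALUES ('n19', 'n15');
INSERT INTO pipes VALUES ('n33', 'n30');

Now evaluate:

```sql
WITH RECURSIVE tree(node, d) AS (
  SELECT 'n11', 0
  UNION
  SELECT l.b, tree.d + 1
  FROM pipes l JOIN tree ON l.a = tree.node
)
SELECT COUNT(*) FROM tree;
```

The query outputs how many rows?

Base: (n11, d=0).
Iteration 1: edges from {n11} -> (n33, d=1).
Iteration 2: edges from {n33} -> (n30, d=2).
Iteration 3: no outgoing edges from {n30}; recursion stops.
Total rows emitted: 3.

3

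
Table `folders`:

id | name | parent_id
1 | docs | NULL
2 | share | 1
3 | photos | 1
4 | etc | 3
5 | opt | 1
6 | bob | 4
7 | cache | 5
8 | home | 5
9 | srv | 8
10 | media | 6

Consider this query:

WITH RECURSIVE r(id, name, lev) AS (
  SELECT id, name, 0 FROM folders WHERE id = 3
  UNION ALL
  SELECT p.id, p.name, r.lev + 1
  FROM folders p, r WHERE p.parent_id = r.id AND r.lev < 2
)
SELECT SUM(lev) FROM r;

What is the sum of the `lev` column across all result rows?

3

Base: id=3 (photos) at lev 0.
Iteration 1: rows with parent_id in {3} -> etc (id 4, lev 1).
Iteration 2: rows with parent_id in {4} -> bob (id 6, lev 2).
Iteration 3: lev < 2 fails for all current rows; recursion stops.
SUM(lev) = 0 + 1 + 2 = 3.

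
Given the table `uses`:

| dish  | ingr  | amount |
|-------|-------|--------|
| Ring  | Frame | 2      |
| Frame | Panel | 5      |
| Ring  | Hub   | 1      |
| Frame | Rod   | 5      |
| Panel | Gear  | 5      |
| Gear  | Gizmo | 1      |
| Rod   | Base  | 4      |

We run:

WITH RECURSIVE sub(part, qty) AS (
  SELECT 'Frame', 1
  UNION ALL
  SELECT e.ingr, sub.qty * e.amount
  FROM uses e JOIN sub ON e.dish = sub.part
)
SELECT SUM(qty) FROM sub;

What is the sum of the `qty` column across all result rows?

Base: (Frame, qty=1).
Iteration 1: components of {Frame} -> Panel = 1*5 = 5, Rod = 1*5 = 5.
Iteration 2: components of {Panel,Rod} -> Base = 5*4 = 20, Gear = 5*5 = 25.
Iteration 3: components of {Base,Gear} -> Gizmo = 25*1 = 25.
Iteration 4: no further components; recursion stops.
SUM(qty) = 1 + 5 + 5 + 25 + 20 + 25 = 81.

81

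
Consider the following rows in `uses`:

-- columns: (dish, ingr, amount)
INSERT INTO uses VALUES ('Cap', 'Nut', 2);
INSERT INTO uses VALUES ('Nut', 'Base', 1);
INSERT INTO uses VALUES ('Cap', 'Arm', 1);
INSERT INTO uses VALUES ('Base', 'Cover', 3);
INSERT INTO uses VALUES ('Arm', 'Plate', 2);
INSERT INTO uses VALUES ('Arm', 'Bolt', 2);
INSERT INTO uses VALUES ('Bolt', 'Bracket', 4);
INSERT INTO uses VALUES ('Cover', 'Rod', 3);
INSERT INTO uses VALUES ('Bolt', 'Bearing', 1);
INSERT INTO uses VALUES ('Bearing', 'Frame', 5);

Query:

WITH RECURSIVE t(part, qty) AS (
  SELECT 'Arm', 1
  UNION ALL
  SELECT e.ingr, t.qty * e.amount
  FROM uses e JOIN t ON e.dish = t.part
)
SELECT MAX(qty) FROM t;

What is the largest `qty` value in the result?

10

Base: (Arm, qty=1).
Iteration 1: components of {Arm} -> Bolt = 1*2 = 2, Plate = 1*2 = 2.
Iteration 2: components of {Bolt,Plate} -> Bearing = 2*1 = 2, Bracket = 2*4 = 8.
Iteration 3: components of {Bearing,Bracket} -> Frame = 2*5 = 10.
Iteration 4: no further components; recursion stops.
qty values: 1, 2, 2, 8, 2, 10; the maximum is 10.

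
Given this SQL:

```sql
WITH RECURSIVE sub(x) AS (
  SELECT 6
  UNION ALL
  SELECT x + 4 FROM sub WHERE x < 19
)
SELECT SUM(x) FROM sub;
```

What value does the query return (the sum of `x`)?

Base: x=6.
Iteration 1: 6 < 19 holds -> x = 6 + 4 = 10.
Iteration 2: 10 < 19 holds -> x = 10 + 4 = 14.
Iteration 3: 14 < 19 holds -> x = 14 + 4 = 18.
Iteration 4: 18 < 19 holds -> x = 18 + 4 = 22.
Iteration 5: 22 < 19 fails; recursion stops.
SUM(x) = 6 + 10 + 14 + 18 + 22 = 70.

70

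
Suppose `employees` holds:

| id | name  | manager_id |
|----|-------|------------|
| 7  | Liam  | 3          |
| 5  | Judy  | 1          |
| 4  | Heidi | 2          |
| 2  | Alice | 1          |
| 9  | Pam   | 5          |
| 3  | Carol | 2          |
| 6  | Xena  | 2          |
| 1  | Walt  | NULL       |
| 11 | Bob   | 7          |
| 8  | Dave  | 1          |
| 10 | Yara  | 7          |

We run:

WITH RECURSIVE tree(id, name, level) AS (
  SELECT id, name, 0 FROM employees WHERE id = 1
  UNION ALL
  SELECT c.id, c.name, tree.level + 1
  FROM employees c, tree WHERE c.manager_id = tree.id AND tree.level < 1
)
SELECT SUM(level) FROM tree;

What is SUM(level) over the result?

3

Base: id=1 (Walt) at level 0.
Iteration 1: rows with manager_id in {1} -> Alice (id 2, level 1), Judy (id 5, level 1), Dave (id 8, level 1).
Iteration 2: level < 1 fails for all current rows; recursion stops.
SUM(level) = 0 + 1 + 1 + 1 = 3.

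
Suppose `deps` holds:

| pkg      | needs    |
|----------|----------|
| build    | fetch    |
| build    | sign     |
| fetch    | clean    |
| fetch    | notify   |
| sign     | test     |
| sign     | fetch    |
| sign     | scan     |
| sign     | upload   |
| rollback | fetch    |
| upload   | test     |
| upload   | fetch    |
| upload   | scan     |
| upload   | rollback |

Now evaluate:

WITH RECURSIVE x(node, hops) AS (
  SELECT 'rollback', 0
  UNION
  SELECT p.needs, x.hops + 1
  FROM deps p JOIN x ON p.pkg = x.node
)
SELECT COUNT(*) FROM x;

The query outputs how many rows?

Base: (rollback, hops=0).
Iteration 1: edges from {rollback} -> (fetch, hops=1).
Iteration 2: edges from {fetch} -> (clean, hops=2), (notify, hops=2).
Iteration 3: no outgoing edges from {clean,notify}; recursion stops.
Total rows emitted: 4.

4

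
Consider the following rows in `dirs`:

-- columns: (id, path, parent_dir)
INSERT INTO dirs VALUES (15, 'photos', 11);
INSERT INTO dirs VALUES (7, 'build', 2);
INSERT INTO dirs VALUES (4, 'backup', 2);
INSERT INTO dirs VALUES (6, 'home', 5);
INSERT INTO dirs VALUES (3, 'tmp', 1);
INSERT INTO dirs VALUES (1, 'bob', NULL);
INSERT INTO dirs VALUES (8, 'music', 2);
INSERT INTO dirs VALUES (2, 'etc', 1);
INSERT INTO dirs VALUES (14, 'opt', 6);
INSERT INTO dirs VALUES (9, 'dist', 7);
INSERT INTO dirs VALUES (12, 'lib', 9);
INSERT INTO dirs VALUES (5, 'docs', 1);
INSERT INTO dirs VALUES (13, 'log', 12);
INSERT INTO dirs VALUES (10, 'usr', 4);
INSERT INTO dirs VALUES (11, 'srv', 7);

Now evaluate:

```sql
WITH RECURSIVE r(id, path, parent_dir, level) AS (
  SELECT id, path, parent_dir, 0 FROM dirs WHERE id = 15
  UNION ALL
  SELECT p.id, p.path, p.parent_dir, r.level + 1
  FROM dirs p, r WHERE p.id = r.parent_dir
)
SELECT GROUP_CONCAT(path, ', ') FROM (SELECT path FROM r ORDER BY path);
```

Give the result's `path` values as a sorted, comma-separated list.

bob, build, etc, photos, srv

Base: id=15 (photos), parent_dir=11, level 0.
Iteration 1: join on id=11 -> srv (id 11, parent_dir=7, level 1).
Iteration 2: join on id=7 -> build (id 7, parent_dir=2, level 2).
Iteration 3: join on id=2 -> etc (id 2, parent_dir=1, level 3).
Iteration 4: join on id=1 -> bob (id 1, parent_dir=NULL, level 4).
Iteration 5: parent_dir is NULL; no match; recursion stops.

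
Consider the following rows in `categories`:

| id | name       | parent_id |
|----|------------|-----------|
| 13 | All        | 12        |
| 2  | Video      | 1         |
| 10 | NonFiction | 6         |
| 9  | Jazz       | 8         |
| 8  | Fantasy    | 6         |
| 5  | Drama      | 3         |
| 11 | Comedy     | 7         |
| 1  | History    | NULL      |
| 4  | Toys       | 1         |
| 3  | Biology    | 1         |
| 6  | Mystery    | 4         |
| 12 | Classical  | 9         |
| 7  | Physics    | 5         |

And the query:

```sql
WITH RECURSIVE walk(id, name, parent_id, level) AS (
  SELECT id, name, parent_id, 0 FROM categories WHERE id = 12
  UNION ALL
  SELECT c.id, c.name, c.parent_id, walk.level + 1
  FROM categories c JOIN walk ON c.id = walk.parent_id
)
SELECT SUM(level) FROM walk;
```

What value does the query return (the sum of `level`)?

Base: id=12 (Classical), parent_id=9, level 0.
Iteration 1: join on id=9 -> Jazz (id 9, parent_id=8, level 1).
Iteration 2: join on id=8 -> Fantasy (id 8, parent_id=6, level 2).
Iteration 3: join on id=6 -> Mystery (id 6, parent_id=4, level 3).
Iteration 4: join on id=4 -> Toys (id 4, parent_id=1, level 4).
Iteration 5: join on id=1 -> History (id 1, parent_id=NULL, level 5).
Iteration 6: parent_id is NULL; no match; recursion stops.
SUM(level) = 0 + 1 + 2 + 3 + 4 + 5 = 15.

15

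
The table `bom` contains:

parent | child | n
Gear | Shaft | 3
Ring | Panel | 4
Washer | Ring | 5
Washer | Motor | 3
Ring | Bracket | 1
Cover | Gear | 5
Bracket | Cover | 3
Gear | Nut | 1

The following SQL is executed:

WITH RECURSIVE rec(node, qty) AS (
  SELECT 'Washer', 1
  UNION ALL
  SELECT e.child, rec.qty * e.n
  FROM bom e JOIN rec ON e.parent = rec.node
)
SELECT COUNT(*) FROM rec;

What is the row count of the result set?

9

Base: (Washer, qty=1).
Iteration 1: components of {Washer} -> Motor = 1*3 = 3, Ring = 1*5 = 5.
Iteration 2: components of {Motor,Ring} -> Bracket = 5*1 = 5, Panel = 5*4 = 20.
Iteration 3: components of {Bracket,Panel} -> Cover = 5*3 = 15.
Iteration 4: components of {Cover} -> Gear = 15*5 = 75.
Iteration 5: components of {Gear} -> Nut = 75*1 = 75, Shaft = 75*3 = 225.
Iteration 6: no further components; recursion stops.
Total rows emitted: 9.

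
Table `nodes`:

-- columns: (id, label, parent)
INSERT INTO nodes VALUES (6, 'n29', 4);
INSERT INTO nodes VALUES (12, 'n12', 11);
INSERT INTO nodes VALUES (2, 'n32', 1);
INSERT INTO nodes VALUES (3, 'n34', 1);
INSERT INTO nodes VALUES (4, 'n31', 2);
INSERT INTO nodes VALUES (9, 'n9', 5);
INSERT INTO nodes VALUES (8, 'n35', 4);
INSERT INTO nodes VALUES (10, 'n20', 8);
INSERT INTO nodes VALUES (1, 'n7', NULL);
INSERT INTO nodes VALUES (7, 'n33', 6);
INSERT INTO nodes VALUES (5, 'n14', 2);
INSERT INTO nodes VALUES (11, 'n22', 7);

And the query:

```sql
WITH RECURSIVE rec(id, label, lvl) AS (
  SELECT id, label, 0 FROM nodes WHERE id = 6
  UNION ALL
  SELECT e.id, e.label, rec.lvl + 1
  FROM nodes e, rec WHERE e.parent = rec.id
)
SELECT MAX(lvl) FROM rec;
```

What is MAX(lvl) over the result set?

3

Base: id=6 (n29) at lvl 0.
Iteration 1: rows with parent in {6} -> n33 (id 7, lvl 1).
Iteration 2: rows with parent in {7} -> n22 (id 11, lvl 2).
Iteration 3: rows with parent in {11} -> n12 (id 12, lvl 3).
Iteration 4: no rows with parent in {12}; recursion stops.
lvl values: 0, 1, 2, 3; the maximum is 3.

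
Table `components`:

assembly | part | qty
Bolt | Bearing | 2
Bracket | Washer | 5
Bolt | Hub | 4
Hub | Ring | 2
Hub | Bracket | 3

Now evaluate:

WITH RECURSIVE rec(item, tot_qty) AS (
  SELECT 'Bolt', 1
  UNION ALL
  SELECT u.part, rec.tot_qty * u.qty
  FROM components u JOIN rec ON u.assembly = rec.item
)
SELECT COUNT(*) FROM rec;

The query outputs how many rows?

Base: (Bolt, tot_qty=1).
Iteration 1: components of {Bolt} -> Bearing = 1*2 = 2, Hub = 1*4 = 4.
Iteration 2: components of {Bearing,Hub} -> Bracket = 4*3 = 12, Ring = 4*2 = 8.
Iteration 3: components of {Bracket,Ring} -> Washer = 12*5 = 60.
Iteration 4: no further components; recursion stops.
Total rows emitted: 6.

6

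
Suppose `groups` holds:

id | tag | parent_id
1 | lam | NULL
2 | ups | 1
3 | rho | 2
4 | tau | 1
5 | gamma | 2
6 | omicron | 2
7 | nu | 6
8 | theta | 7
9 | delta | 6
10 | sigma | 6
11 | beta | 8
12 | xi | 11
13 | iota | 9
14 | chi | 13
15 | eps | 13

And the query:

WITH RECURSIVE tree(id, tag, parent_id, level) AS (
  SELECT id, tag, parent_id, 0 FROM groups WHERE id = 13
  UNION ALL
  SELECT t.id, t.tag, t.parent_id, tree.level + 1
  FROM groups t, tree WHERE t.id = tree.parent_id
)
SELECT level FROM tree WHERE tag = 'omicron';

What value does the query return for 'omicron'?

2

Base: id=13 (iota), parent_id=9, level 0.
Iteration 1: join on id=9 -> delta (id 9, parent_id=6, level 1).
Iteration 2: join on id=6 -> omicron (id 6, parent_id=2, level 2).
Iteration 3: join on id=2 -> ups (id 2, parent_id=1, level 3).
Iteration 4: join on id=1 -> lam (id 1, parent_id=NULL, level 4).
Iteration 5: parent_id is NULL; no match; recursion stops.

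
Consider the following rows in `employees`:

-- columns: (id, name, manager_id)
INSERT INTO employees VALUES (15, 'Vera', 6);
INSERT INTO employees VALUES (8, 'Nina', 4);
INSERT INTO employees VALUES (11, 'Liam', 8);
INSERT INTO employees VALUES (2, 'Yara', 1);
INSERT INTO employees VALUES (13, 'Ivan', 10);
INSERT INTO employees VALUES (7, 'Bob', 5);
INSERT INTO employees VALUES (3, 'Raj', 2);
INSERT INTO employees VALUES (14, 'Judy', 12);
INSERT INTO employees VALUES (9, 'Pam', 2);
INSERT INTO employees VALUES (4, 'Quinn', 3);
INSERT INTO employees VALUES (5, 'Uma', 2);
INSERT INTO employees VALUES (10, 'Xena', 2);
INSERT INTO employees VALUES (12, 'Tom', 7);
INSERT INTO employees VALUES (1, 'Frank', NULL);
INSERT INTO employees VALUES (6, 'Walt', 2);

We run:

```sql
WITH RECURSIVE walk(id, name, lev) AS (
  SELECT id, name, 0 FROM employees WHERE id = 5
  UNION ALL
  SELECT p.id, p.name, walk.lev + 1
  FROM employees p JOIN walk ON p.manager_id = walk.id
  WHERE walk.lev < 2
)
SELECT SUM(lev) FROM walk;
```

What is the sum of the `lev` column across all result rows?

3

Base: id=5 (Uma) at lev 0.
Iteration 1: rows with manager_id in {5} -> Bob (id 7, lev 1).
Iteration 2: rows with manager_id in {7} -> Tom (id 12, lev 2).
Iteration 3: lev < 2 fails for all current rows; recursion stops.
SUM(lev) = 0 + 1 + 2 = 3.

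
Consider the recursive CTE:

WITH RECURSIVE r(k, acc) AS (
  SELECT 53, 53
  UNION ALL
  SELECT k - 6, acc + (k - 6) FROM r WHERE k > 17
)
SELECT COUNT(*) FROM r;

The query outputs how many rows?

7

Base: k=53, acc=53.
Iteration 1: 53 > 17 holds -> k = 53 - 6 = 47, acc = 53 + 47 = 100.
Iteration 2: 47 > 17 holds -> k = 47 - 6 = 41, acc = 100 + 41 = 141.
Iteration 3: 41 > 17 holds -> k = 41 - 6 = 35, acc = 141 + 35 = 176.
Iteration 4: 35 > 17 holds -> k = 35 - 6 = 29, acc = 176 + 29 = 205.
Iteration 5: 29 > 17 holds -> k = 29 - 6 = 23, acc = 205 + 23 = 228.
Iteration 6: 23 > 17 holds -> k = 23 - 6 = 17, acc = 228 + 17 = 245.
Iteration 7: 17 > 17 fails; recursion stops.
Total rows emitted: 7.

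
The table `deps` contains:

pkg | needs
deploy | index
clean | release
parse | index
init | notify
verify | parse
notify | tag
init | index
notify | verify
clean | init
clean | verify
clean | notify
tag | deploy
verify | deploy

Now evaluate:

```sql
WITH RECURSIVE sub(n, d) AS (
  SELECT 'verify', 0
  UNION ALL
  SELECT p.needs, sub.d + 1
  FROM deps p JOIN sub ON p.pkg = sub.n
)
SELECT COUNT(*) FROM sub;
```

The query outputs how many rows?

Base: (verify, d=0).
Iteration 1: edges from {verify} -> (deploy, d=1), (parse, d=1).
Iteration 2: edges from {deploy,parse} -> (index, d=2) x2. [UNION ALL keeps all 2 new rows, including repeats]
Iteration 3: no outgoing edges from {index}; recursion stops.
Total rows emitted: 5.

5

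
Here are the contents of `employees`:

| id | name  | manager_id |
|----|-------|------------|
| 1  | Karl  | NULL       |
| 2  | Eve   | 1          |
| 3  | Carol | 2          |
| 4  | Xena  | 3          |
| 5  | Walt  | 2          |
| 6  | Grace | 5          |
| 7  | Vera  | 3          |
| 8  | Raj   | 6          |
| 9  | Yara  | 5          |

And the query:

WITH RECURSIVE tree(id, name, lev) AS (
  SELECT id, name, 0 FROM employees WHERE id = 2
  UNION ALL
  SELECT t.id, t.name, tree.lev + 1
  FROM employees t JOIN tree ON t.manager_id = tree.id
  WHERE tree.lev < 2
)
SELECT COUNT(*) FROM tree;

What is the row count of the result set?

7

Base: id=2 (Eve) at lev 0.
Iteration 1: rows with manager_id in {2} -> Carol (id 3, lev 1), Walt (id 5, lev 1).
Iteration 2: rows with manager_id in {3,5} -> Xena (id 4, lev 2), Grace (id 6, lev 2), Vera (id 7, lev 2), Yara (id 9, lev 2).
Iteration 3: lev < 2 fails for all current rows; recursion stops.
Total rows emitted: 7.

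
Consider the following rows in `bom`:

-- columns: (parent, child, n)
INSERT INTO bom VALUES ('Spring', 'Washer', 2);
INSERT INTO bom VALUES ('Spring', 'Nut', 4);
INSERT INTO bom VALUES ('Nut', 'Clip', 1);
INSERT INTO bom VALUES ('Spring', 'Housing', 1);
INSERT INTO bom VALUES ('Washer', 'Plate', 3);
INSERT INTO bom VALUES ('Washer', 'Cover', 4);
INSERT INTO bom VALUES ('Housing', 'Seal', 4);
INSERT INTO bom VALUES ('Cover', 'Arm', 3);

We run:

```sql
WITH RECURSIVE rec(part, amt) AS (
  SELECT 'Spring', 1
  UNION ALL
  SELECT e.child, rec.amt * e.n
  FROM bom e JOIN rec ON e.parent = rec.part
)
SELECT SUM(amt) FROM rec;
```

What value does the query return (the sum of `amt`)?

54

Base: (Spring, amt=1).
Iteration 1: components of {Spring} -> Housing = 1*1 = 1, Nut = 1*4 = 4, Washer = 1*2 = 2.
Iteration 2: components of {Housing,Nut,Washer} -> Clip = 4*1 = 4, Cover = 2*4 = 8, Plate = 2*3 = 6, Seal = 1*4 = 4.
Iteration 3: components of {Clip,Cover,Plate,Seal} -> Arm = 8*3 = 24.
Iteration 4: no further components; recursion stops.
SUM(amt) = 1 + 2 + 4 + 1 + 6 + 8 + 4 + 4 + 24 = 54.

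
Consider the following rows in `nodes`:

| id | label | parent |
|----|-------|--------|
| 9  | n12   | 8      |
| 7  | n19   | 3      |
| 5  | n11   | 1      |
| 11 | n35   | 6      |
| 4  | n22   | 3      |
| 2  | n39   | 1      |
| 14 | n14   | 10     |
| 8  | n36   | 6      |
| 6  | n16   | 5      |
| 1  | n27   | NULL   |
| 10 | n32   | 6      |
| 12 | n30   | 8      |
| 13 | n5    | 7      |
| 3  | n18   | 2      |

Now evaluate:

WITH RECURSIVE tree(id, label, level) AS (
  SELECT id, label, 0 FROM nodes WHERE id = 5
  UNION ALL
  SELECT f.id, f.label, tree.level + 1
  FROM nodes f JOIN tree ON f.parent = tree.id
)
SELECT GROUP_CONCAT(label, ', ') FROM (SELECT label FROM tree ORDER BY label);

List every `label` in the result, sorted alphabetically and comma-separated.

n11, n12, n14, n16, n30, n32, n35, n36

Base: id=5 (n11) at level 0.
Iteration 1: rows with parent in {5} -> n16 (id 6, level 1).
Iteration 2: rows with parent in {6} -> n36 (id 8, level 2), n32 (id 10, level 2), n35 (id 11, level 2).
Iteration 3: rows with parent in {8,10,11} -> n12 (id 9, level 3), n30 (id 12, level 3), n14 (id 14, level 3).
Iteration 4: no rows with parent in {9,12,14}; recursion stops.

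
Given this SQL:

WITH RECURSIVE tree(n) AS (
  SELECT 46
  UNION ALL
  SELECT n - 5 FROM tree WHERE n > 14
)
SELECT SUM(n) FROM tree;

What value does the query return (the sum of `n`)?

228

Base: n=46.
Iteration 1: 46 > 14 holds -> n = 46 - 5 = 41.
Iteration 2: 41 > 14 holds -> n = 41 - 5 = 36.
Iteration 3: 36 > 14 holds -> n = 36 - 5 = 31.
Iteration 4: 31 > 14 holds -> n = 31 - 5 = 26.
Iteration 5: 26 > 14 holds -> n = 26 - 5 = 21.
Iteration 6: 21 > 14 holds -> n = 21 - 5 = 16.
Iteration 7: 16 > 14 holds -> n = 16 - 5 = 11.
Iteration 8: 11 > 14 fails; recursion stops.
SUM(n) = 46 + 41 + 36 + 31 + 26 + 21 + 16 + 11 = 228.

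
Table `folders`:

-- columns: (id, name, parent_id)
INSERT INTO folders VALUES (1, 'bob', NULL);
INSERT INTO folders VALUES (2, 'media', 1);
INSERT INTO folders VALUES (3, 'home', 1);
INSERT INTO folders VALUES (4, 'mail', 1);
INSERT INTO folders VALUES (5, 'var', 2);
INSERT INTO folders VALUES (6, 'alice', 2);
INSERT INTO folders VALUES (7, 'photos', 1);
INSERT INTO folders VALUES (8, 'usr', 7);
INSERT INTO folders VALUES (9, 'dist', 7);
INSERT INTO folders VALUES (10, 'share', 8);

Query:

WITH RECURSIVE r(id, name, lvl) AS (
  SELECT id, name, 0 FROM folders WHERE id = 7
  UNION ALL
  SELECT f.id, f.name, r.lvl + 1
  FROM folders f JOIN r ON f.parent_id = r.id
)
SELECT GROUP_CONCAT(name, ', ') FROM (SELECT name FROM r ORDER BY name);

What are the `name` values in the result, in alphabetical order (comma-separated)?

dist, photos, share, usr

Base: id=7 (photos) at lvl 0.
Iteration 1: rows with parent_id in {7} -> usr (id 8, lvl 1), dist (id 9, lvl 1).
Iteration 2: rows with parent_id in {8,9} -> share (id 10, lvl 2).
Iteration 3: no rows with parent_id in {10}; recursion stops.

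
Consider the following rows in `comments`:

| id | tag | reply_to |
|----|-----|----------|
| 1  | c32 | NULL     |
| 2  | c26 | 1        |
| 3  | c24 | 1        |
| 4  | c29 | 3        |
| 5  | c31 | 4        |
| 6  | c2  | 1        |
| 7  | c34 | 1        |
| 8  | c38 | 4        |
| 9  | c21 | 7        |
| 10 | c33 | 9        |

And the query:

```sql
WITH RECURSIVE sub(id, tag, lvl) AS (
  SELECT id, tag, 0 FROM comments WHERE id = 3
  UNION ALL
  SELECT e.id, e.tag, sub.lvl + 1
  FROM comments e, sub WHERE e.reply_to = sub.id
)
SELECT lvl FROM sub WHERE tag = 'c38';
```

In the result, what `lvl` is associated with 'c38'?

Base: id=3 (c24) at lvl 0.
Iteration 1: rows with reply_to in {3} -> c29 (id 4, lvl 1).
Iteration 2: rows with reply_to in {4} -> c31 (id 5, lvl 2), c38 (id 8, lvl 2).
Iteration 3: no rows with reply_to in {5,8}; recursion stops.

2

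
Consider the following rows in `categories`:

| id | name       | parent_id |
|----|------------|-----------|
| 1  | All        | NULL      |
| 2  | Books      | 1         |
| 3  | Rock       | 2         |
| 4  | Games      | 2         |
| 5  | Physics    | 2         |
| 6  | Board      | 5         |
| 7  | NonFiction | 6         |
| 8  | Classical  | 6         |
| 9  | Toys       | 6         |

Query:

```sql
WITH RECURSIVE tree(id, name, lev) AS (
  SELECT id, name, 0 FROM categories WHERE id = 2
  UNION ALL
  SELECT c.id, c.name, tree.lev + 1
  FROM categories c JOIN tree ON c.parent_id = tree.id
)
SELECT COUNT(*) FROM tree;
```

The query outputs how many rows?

Base: id=2 (Books) at lev 0.
Iteration 1: rows with parent_id in {2} -> Rock (id 3, lev 1), Games (id 4, lev 1), Physics (id 5, lev 1).
Iteration 2: rows with parent_id in {3,4,5} -> Board (id 6, lev 2).
Iteration 3: rows with parent_id in {6} -> NonFiction (id 7, lev 3), Classical (id 8, lev 3), Toys (id 9, lev 3).
Iteration 4: no rows with parent_id in {7,8,9}; recursion stops.
Total rows emitted: 8.

8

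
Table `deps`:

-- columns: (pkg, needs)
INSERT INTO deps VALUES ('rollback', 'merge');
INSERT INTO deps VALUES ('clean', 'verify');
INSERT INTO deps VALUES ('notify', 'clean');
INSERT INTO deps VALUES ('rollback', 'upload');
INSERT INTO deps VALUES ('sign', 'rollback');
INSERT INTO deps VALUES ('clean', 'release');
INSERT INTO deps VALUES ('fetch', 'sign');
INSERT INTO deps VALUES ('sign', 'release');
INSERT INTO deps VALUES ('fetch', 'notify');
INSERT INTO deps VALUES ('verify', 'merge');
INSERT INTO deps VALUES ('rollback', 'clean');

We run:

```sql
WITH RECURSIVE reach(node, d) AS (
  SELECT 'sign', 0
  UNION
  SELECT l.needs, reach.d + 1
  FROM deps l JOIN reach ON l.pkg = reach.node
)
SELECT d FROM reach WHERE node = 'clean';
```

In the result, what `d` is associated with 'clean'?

2

Base: (sign, d=0).
Iteration 1: edges from {sign} -> (release, d=1), (rollback, d=1).
Iteration 2: edges from {release,rollback} -> (clean, d=2), (merge, d=2), (upload, d=2).
Iteration 3: edges from {clean,merge,upload} -> (release, d=3), (verify, d=3).
Iteration 4: edges from {release,verify} -> (merge, d=4).
Iteration 5: no outgoing edges from {merge}; recursion stops.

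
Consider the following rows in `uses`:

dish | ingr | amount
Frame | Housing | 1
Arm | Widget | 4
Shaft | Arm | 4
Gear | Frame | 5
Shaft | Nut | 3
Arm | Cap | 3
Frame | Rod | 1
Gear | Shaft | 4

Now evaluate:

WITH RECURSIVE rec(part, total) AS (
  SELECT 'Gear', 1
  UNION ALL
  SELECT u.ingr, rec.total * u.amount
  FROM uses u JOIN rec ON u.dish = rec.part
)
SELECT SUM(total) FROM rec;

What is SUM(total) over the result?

Base: (Gear, total=1).
Iteration 1: components of {Gear} -> Frame = 1*5 = 5, Shaft = 1*4 = 4.
Iteration 2: components of {Frame,Shaft} -> Arm = 4*4 = 16, Housing = 5*1 = 5, Nut = 4*3 = 12, Rod = 5*1 = 5.
Iteration 3: components of {Arm,Housing,Nut,Rod} -> Cap = 16*3 = 48, Widget = 16*4 = 64.
Iteration 4: no further components; recursion stops.
SUM(total) = 1 + 4 + 5 + 16 + 12 + 5 + 5 + 64 + 48 = 160.

160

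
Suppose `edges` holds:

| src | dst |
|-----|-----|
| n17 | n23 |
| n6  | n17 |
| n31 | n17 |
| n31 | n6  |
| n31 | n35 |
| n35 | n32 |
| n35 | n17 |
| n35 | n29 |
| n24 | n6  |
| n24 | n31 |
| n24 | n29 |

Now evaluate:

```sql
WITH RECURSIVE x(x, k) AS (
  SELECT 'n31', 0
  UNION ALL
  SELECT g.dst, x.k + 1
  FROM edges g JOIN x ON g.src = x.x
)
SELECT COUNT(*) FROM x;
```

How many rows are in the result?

Base: (n31, k=0).
Iteration 1: edges from {n31} -> (n17, k=1), (n35, k=1), (n6, k=1).
Iteration 2: edges from {n17,n35,n6} -> (n17, k=2) x2, (n23, k=2), (n29, k=2), (n32, k=2). [UNION ALL keeps all 5 new rows, including repeats]
Iteration 3: edges from {n17,n23,n29,n32} -> (n23, k=3) x2. [UNION ALL keeps all 2 new rows, including repeats]
Iteration 4: no outgoing edges from {n23}; recursion stops.
Total rows emitted: 11.

11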